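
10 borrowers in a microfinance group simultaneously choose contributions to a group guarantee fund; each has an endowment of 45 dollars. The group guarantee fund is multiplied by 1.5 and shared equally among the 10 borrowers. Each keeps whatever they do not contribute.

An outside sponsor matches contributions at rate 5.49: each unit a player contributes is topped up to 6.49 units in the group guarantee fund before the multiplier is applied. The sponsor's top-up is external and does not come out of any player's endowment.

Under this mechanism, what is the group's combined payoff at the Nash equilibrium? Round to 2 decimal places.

450.00 dollars

With the mechanism, a contributed unit returns 1.5 × 6.49 / 10 = 0.9735 per unit of net cost — still below 1 — so contributing 0 remains dominant for every player.
Everyone keeps their endowment and the group total is 10 × 45 = 450.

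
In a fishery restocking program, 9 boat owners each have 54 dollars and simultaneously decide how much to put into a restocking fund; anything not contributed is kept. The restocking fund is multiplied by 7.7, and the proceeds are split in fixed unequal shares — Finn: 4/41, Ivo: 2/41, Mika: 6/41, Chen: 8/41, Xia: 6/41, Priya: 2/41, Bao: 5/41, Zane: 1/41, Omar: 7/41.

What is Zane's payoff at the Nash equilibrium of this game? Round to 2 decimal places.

Player j's private return per contributed unit is 7.7 × (j's share). Contributing is weakly dominant for j when that share is at least 1/7.7 = 0.1299, and contributing 0 is dominant otherwise.
Mika, Chen, Xia and Omar are above the threshold, contributing 54 each; the remaining 5 contribute 0. Total contributed: 216.
Zane keeps 54 and receives 7.7 × 216 × 1/41 = 40.57 from the restocking fund, for a payoff of 94.57.

94.57 dollars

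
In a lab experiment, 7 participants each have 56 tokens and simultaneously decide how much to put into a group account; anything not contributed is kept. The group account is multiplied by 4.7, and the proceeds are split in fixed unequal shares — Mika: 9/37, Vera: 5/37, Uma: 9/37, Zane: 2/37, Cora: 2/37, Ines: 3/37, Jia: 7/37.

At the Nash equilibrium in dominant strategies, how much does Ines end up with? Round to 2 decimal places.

For player j, contributing a unit is worthwhile iff 4.7 × (j's share) ≥ 1, i.e. iff j's share is at least 0.2128.
Mika and Uma clear that bar, contributing 56 each; the remaining 5 contribute 0. Total contributed: 112.
Ines keeps 56 and receives 4.7 × 112 × 3/37 = 42.68 from the group account, for a payoff of 98.68.

98.68 tokens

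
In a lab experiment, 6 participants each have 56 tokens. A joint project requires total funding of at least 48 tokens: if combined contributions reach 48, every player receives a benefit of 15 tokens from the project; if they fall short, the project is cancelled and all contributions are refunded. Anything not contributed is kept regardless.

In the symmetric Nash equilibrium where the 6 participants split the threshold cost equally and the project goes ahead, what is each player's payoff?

63 tokens

Equal share of the threshold: 48/6 = 8.
At this profile no one gains by cutting their contribution: any cut drops the total below 48, the project is cancelled, contributions are refunded, and the deviator ends with 56, which is less than 56 − 8 + 15 = 63. Contributing more than 8 just wastes the excess. So contributing exactly 8 is a best response.
Each player's payoff: 56 − 8 + 15 = 63.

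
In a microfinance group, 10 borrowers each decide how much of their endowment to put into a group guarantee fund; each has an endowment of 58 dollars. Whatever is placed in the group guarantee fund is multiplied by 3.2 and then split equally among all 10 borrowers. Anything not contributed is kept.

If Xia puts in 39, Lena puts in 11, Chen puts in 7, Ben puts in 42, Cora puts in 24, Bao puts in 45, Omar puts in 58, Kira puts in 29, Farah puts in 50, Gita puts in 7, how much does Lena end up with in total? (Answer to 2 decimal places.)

Total contributed: 39 + 11 + 7 + 42 + 24 + 45 + 58 + 29 + 50 + 7 = 312.
Each receives 3.2 × 312 / 10 = 99.84 from the group guarantee fund.
Lena keeps 58 − 11 = 47, so Lena's payoff is 47 + 99.84 = 146.84.

146.84 dollars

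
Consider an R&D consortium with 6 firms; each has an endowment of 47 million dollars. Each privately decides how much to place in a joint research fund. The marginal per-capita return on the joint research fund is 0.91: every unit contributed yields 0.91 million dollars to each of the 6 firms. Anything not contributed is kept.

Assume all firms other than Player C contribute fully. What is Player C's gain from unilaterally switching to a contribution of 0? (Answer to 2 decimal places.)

Switching from a contribution of 47 to 0 lets Player C keep an extra 47 million dollars, but lowers the joint research fund by 47, which costs Player C their own share of that drop: 0.91 × 47 = 42.77.
Net gain = 47 − 42.77 = 4.23. The private return per contributed unit (0.91) is below 1, so free-riding is indeed the best response regardless of what the others do.

4.23 million dollars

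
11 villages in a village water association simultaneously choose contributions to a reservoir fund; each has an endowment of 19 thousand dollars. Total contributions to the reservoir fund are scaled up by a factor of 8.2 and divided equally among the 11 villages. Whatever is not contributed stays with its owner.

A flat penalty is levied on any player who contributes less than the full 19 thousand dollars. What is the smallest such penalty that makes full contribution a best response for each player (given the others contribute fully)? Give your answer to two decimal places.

Given the others contribute fully, the best deviation is to contribute 0 (any partial contribution still incurs the fine and gives up units whose private return 0.7455 is below 1).
Deviating from 19 to 0 saves 19 thousand dollars but forfeits the deviator's share of the drop in the reservoir fund: 8.2/11 × 19 = 14.16.
So the deviation gain is 19 − 14.16 = 4.84, and the fine must be at least 4.84 thousand dollars to wipe it out.

4.84 thousand dollars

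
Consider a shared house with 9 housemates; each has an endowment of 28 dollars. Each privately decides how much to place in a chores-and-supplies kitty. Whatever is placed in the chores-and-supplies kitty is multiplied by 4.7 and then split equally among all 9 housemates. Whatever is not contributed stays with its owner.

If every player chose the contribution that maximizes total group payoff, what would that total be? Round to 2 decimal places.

Each contributed unit returns 4.700 to the group as a whole (0.5222 to each of 9 players), which exceeds 1, so the social optimum is full contribution: group total = 4.700 × 252 = 1184.40.

1184.40 dollars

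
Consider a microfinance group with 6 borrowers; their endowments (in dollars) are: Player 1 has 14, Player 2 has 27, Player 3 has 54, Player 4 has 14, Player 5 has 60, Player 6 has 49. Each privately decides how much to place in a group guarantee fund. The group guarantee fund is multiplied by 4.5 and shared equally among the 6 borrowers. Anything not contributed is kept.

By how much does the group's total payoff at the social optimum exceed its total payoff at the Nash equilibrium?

The private return per contributed unit is 4.5/6 = 0.7500 < 1 for every player regardless of endowment, so the Nash equilibrium is zero contribution and the group total is Σ E_j = 14 + 27 + 54 + 14 + 60 + 49 = 218.
Each contributed unit returns 4.500 to the group, so the social optimum is full contribution by everyone: group total = 4.500 × 218 = 981.00.
Efficiency loss = (4.500 − 1) × 218 = 763.00.

763.00 dollars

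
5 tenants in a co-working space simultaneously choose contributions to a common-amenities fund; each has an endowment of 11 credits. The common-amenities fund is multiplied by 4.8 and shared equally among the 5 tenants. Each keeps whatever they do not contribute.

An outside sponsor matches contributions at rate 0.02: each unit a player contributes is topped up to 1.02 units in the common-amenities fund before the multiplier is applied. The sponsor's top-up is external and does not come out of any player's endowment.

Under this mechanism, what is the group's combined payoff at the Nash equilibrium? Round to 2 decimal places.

55.00 credits

With the mechanism, a contributed unit returns 4.8 × 1.02 / 5 = 0.9792 per unit of net cost — still below 1 — so contributing 0 remains dominant for every player.
Everyone keeps their endowment and the group total is 5 × 11 = 55.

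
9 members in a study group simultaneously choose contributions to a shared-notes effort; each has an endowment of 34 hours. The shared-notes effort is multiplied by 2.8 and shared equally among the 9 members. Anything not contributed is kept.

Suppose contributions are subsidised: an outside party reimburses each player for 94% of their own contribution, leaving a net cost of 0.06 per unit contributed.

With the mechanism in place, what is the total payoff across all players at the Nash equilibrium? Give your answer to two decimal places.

With the mechanism, a contributed unit returns (2.8/9) / 0.06 = 5.1852 per unit of net cost to the contributor — now above 1 — so contributing fully is weakly dominant for every player.
So the Nash equilibrium is full contribution by all 9; the group earns 9 × (34 × 0.94 + 2.8 × 34) = 1144.44.

1144.44 hours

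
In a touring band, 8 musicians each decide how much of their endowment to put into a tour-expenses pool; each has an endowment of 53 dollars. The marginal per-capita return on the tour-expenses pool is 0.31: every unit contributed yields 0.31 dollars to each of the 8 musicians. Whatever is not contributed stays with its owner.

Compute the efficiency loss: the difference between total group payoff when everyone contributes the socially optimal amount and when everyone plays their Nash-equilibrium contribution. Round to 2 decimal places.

627.52 dollars

The private return per contributed unit is 0.31 < 1, so contributing 0 is dominant for every player. At the Nash equilibrium everyone keeps their 53, and the group total is 8 × 53 = 424.
Each contributed unit returns 2.480 to the group as a whole (0.31 to each of 8 players), which exceeds 1, so the social optimum is full contribution: group total = 2.480 × 424 = 1051.52.
Efficiency loss = 1051.52 − 424 = 627.52.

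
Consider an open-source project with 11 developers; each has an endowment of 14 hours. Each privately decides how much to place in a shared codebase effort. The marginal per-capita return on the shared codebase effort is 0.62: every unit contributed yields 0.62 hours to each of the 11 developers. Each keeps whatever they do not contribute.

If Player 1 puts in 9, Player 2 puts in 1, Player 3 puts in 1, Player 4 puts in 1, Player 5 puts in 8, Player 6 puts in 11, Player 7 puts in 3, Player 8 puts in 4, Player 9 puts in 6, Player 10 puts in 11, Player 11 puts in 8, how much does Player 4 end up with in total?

Total contributed: 9 + 1 + 1 + 1 + 8 + 11 + 3 + 4 + 6 + 11 + 8 = 63.
Each receives 0.62 × 63 = 39.06 from the shared codebase effort.
Player 4 keeps 14 − 1 = 13, so Player 4's payoff is 13 + 39.06 = 52.06.

52.06 hours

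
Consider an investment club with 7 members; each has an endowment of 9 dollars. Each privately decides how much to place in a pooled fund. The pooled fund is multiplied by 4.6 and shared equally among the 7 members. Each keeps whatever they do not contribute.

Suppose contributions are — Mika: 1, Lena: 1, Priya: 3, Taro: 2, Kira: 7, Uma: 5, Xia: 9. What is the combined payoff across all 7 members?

Total contributed: 1 + 1 + 3 + 2 + 7 + 5 + 9 = 28; total kept: 7 × 9 − 28 = 35.
The pooled fund pays out 4.6 × 28 = 128.80 in aggregate.
Group total = 35 + 128.80 = 163.80.

163.80 dollars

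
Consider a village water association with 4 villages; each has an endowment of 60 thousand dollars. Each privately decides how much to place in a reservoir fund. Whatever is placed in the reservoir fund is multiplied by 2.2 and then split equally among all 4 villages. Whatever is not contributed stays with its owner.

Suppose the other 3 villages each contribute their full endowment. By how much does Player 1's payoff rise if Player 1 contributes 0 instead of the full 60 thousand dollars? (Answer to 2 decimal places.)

27.00 thousand dollars

Switching from a contribution of 60 to 0 lets Player 1 keep an extra 60 thousand dollars, but lowers the reservoir fund by 60, which costs Player 1 their own share of that drop: 2.2/4 × 60 = 33.00.
Net gain = 60 − 33.00 = 27.00. The private return per contributed unit (0.5500) is below 1, so free-riding is indeed the best response regardless of what the others do.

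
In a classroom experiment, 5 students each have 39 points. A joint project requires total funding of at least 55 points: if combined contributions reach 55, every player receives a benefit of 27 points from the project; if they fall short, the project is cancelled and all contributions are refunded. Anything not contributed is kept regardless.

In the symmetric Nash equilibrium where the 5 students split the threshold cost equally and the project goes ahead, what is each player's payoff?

Equal share of the threshold: 55/5 = 11.
At this profile no one gains by cutting their contribution: any cut drops the total below 55, the project is cancelled, contributions are refunded, and the deviator ends with 39, which is less than 39 − 11 + 27 = 55. Contributing more than 11 just wastes the excess. So contributing exactly 11 is a best response.
Each player's payoff: 39 − 11 + 27 = 55.

55 points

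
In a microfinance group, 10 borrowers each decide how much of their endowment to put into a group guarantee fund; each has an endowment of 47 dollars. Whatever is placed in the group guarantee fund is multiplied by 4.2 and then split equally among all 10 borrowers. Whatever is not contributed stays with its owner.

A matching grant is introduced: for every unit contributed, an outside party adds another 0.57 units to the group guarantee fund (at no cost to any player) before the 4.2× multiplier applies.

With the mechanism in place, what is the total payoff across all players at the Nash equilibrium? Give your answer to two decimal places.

470.00 dollars

The effective private return is 4.2 × 1.57 / 10 = 0.6594, which is still under 1, so the mechanism doesn't change anyone's dominant strategy: zero contribution.
Everyone keeps their endowment and the group total is 10 × 47 = 470.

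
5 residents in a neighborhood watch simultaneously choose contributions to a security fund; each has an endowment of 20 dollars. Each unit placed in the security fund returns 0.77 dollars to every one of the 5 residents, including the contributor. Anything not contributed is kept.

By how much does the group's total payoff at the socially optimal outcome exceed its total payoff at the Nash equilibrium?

The private return per contributed unit is 0.77 < 1, so contributing 0 is dominant for every player. At the Nash equilibrium everyone keeps their 20, and the group total is 5 × 20 = 100.
Each contributed unit returns 3.850 to the group as a whole (0.77 to each of 5 players), which exceeds 1, so the social optimum is full contribution: group total = 3.850 × 100 = 385.00.
Efficiency loss = 385.00 − 100 = 285.00.

285.00 dollars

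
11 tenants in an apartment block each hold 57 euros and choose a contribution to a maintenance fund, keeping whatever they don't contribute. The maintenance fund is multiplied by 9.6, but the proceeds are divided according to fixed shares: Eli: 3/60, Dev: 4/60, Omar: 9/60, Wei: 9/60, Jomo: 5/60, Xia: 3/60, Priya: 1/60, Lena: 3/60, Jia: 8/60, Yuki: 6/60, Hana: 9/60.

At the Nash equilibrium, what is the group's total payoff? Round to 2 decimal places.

Each unit j contributes comes back to j as 9.6 × (j's share), so j prefers to contribute only if that share exceeds 1/9.6 = 0.1042; otherwise keeping the unit dominates.
The shares above 0.1042 belong to Omar, Wei, Jia and Hana, contributing 57 each; the remaining 7 contribute 0. Total contributed: 228.
The maintenance fund pays out 9.6 × 228 = 2188.80 in total (split across the unequal shares, but the aggregate is all that matters for the group sum).
The 7 free-riders keep 57 each, adding 399. Group total = 399 + 2188.80 = 2587.80.

2587.80 euros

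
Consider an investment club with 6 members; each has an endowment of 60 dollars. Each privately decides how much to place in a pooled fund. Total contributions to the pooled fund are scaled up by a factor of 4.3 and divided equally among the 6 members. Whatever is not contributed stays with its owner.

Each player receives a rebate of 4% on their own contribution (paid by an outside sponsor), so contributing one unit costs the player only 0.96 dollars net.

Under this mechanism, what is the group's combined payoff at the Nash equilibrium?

Even with the mechanism, each unit contributed returns only (4.3/6) / 0.96 = 0.7465 per unit of net cost, so contributing nothing is still dominant.
Everyone keeps their endowment and the group total is 6 × 60 = 360.

360.00 dollars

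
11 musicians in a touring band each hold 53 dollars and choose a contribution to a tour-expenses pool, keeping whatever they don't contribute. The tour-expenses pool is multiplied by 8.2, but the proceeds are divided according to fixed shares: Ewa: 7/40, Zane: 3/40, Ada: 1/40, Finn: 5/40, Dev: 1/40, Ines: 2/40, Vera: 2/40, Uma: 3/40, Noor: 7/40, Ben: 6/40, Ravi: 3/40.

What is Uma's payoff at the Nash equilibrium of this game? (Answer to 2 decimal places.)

For player j, contributing a unit is worthwhile iff 8.2 × (j's share) ≥ 1, i.e. iff j's share is at least 0.1220.
Ewa, Finn, Noor and Ben clear that bar, contributing 53 each; the remaining 7 contribute 0. Total contributed: 212.
Uma keeps 53 and receives 8.2 × 212 × 3/40 = 130.38 from the tour-expenses pool, for a payoff of 183.38.

183.38 dollars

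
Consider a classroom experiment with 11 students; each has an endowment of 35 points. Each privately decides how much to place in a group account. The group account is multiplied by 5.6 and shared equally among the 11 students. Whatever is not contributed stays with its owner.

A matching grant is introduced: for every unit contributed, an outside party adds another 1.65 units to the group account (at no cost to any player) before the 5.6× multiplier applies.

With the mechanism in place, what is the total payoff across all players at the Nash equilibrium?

With the mechanism, a contributed unit returns 5.6 × 2.65 / 11 = 1.3491 per unit of net cost to the contributor — now above 1 — so contributing fully is weakly dominant for every player.
So the Nash equilibrium is full contribution by all 11; the group earns 5.6 × 2.65 × 385 = 5713.40.

5713.40 points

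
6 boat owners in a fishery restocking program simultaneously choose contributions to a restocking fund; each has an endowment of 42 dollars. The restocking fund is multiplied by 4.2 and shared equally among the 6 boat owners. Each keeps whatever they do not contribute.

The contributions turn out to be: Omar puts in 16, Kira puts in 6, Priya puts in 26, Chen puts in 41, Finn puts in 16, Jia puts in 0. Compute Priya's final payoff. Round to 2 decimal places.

Total contributed: 16 + 6 + 26 + 41 + 16 + 0 = 105.
Each receives 4.2 × 105 / 6 = 73.50 from the restocking fund.
Priya keeps 42 − 26 = 16, so Priya's payoff is 16 + 73.50 = 89.50.

89.50 dollars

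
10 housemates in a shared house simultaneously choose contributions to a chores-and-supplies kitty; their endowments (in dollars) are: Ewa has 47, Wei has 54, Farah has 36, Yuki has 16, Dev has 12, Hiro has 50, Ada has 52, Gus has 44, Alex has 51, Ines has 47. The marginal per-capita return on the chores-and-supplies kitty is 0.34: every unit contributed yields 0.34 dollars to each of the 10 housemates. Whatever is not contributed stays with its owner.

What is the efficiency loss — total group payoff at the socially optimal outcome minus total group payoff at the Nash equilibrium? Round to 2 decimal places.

The private return per contributed unit is 0.34 < 1 for everyone, so the Nash equilibrium is zero contribution and the group total is Σ E_j = 47 + 54 + 36 + 16 + 12 + 50 + 52 + 44 + 51 + 47 = 409.
Each contributed unit returns 3.400 to the group, so the social optimum is full contribution by everyone: group total = 3.400 × 409 = 1390.60.
Efficiency loss = (3.400 − 1) × 409 = 981.60.

981.60 dollars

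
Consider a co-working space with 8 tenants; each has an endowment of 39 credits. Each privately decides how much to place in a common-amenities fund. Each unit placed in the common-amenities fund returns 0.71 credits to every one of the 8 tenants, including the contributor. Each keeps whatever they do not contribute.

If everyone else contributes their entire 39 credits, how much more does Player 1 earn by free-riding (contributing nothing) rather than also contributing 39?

11.31 credits

Switching from a contribution of 39 to 0 lets Player 1 keep an extra 39 credits, but lowers the common-amenities fund by 39, which costs Player 1 their own share of that drop: 0.71 × 39 = 27.69.
Net gain = 39 − 27.69 = 11.31. The private return per contributed unit (0.71) is below 1, so free-riding is indeed the best response regardless of what the others do.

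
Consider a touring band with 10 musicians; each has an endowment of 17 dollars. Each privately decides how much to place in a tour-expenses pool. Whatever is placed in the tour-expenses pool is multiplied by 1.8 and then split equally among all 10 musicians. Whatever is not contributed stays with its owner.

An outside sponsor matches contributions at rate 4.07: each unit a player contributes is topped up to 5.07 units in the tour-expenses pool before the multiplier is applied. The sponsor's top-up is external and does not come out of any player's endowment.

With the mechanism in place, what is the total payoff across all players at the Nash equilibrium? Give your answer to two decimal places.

170.00 dollars

With the mechanism, a contributed unit returns 1.8 × 5.07 / 10 = 0.9126 per unit of net cost — still below 1 — so contributing 0 remains dominant for every player.
At the Nash equilibrium no one contributes; group total payoff = 10 × 17 = 170.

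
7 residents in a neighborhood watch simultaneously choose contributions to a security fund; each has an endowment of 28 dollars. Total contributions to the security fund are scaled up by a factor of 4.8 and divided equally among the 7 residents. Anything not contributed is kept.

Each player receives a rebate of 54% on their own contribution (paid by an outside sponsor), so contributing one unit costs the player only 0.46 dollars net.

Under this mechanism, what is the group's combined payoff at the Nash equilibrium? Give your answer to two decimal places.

The effective private return per unit is now (4.8/7) / 0.46 = 1.4907 > 1, so every player's dominant strategy flips to full contribution.
So the Nash equilibrium is full contribution by all 7; the group earns 7 × (28 × 0.54 + 4.8 × 28) = 1046.64.

1046.64 dollars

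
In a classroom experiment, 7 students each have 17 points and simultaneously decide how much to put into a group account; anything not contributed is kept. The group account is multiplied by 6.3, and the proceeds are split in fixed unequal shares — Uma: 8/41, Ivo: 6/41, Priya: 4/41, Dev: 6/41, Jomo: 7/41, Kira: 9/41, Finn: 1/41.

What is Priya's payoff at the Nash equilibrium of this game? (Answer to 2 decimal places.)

48.35 points

Player j's private return per contributed unit is 6.3 × (j's share). Contributing is weakly dominant for j when that share is at least 1/6.3 = 0.1587, and contributing 0 is dominant otherwise.
The shares above 0.1587 belong to Uma, Jomo and Kira, contributing 17 each; the remaining 4 contribute 0. Total contributed: 51.
Priya keeps 17 and receives 6.3 × 51 × 4/41 = 31.35 from the group account, for a payoff of 48.35.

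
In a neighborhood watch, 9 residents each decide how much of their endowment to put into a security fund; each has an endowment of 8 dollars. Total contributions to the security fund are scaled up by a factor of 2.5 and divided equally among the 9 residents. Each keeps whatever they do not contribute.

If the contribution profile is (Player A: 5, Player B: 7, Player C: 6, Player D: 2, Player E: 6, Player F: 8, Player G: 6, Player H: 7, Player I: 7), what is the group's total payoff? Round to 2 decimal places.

153.00 dollars

Total contributed: 5 + 7 + 6 + 2 + 6 + 8 + 6 + 7 + 7 = 54; total kept: 9 × 8 − 54 = 18.
The security fund pays out 2.5 × 54 = 135.00 in aggregate.
Group total = 18 + 135.00 = 153.00.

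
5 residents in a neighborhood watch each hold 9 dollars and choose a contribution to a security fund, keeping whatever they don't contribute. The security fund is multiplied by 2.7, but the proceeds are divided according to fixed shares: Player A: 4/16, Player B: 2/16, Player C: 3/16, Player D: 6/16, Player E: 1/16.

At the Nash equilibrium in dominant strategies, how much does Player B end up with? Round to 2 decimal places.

Player j's private return per contributed unit is 2.7 × (j's share). Contributing is weakly dominant for j when that share is at least 1/2.7 = 0.3704, and contributing 0 is dominant otherwise.
Only Player D (6/16) clears that bar, contributing 9; the remaining 4 contribute 0. Total contributed: 9.
Player B keeps 9 and receives 2.7 × 9 × 2/16 = 3.04 from the security fund, for a payoff of 12.04.

12.04 dollars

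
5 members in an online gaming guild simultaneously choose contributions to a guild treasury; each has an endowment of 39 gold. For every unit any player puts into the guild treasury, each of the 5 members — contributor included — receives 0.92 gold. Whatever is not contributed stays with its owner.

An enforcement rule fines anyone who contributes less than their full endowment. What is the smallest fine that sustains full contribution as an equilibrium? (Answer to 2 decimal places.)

Given the others contribute fully, the best deviation is to contribute 0 (any partial contribution still incurs the fine and gives up units whose private return 0.92 is below 1).
Deviating from 39 to 0 saves 39 gold but forfeits the deviator's share of the drop in the guild treasury: 0.92 × 39 = 35.88.
So the deviation gain is 39 − 35.88 = 3.12, and the fine must be at least 3.12 gold to wipe it out.

3.12 gold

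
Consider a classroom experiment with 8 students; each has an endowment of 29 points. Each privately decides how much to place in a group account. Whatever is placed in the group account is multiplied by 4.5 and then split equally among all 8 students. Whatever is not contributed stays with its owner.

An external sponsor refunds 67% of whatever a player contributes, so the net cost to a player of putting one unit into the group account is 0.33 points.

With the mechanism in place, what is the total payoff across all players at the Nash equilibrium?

The effective private return per unit is now (4.5/8) / 0.33 = 1.7045 > 1, so every player's dominant strategy flips to full contribution.
So the Nash equilibrium is full contribution by all 8; the group earns 8 × (29 × 0.67 + 4.5 × 29) = 1199.44.

1199.44 points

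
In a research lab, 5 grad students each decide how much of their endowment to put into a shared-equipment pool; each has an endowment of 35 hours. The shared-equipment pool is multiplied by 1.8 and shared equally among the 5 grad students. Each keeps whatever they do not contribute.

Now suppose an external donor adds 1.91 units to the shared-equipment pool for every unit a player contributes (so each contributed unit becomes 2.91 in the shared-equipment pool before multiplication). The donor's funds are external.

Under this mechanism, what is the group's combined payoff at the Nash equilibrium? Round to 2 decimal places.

916.65 hours

Under the mechanism each unit contributed yields 1.8 × 2.91 / 5 = 1.0476 back to its contributor per unit of net cost, which exceeds 1, making full contribution the dominant choice for everyone.
At the Nash equilibrium everyone contributes 35. Group total payoff = 1.8 × 2.91 × 175 = 916.65.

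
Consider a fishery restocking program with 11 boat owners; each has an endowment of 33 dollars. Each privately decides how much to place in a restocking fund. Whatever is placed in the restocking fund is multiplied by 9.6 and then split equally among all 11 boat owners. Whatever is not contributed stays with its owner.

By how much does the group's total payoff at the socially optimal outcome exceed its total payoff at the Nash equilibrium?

3121.80 dollars

Each contributed unit returns 9.6/11 = 0.8727 to its contributor — below 1 — so contributing 0 is dominant for every player. At the Nash equilibrium everyone keeps their 33, and the group total is 11 × 33 = 363.
Each contributed unit returns 9.600 to the group as a whole (0.8727 to each of 11 players), which exceeds 1, so the social optimum is full contribution: group total = 9.600 × 363 = 3484.80.
Efficiency loss = 3484.80 − 363 = 3121.80.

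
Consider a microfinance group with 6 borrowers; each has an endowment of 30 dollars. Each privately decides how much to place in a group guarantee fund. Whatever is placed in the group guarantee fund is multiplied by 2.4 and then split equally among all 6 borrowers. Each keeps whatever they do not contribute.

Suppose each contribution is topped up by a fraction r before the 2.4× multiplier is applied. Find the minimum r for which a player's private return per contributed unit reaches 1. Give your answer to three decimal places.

1.500

With matching at rate r, one contributed unit becomes (1 + r) in the group guarantee fund and returns 2.4 × (1 + r) / 6 to the contributor.
Setting this equal to 1: 1 + r = 6/2.4 = 2.5000.
So the minimum matching rate is r = 2.5000 − 1 = 1.500.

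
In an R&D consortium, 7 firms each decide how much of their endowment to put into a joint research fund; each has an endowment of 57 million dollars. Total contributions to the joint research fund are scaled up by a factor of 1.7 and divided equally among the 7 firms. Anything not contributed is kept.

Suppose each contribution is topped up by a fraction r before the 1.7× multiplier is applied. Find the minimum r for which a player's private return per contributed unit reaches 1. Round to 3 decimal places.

With matching at rate r, one contributed unit becomes (1 + r) in the joint research fund and returns 1.7 × (1 + r) / 7 to the contributor.
Setting this equal to 1: 1 + r = 7/1.7 = 4.1176.
So the minimum matching rate is r = 4.1176 − 1 = 3.118.

3.118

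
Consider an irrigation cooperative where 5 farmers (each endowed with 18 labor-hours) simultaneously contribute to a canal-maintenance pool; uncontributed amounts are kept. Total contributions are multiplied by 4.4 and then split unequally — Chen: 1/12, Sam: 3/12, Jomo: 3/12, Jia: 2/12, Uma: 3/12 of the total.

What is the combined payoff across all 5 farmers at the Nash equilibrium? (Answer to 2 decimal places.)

For player j, contributing a unit is worthwhile iff 4.4 × (j's share) ≥ 1, i.e. iff j's share is at least 0.2273.
Sam, Jomo and Uma clear that bar, contributing 18 each; the remaining 2 contribute 0. Total contributed: 54.
The canal-maintenance pool pays out 4.4 × 54 = 237.60 in total (split across the unequal shares, but the aggregate is all that matters for the group sum).
The 2 free-riders keep 18 each, adding 36. Group total = 36 + 237.60 = 273.60.

273.60 labor-hours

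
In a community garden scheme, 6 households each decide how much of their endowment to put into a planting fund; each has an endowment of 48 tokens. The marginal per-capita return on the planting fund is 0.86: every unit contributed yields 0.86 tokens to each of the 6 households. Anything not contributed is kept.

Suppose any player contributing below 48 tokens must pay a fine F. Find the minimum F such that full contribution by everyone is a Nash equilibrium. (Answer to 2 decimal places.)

6.72 tokens

Given the others contribute fully, the best deviation is to contribute 0 (any partial contribution still incurs the fine and gives up units whose private return 0.86 is below 1).
Deviating from 48 to 0 saves 48 tokens but forfeits the deviator's share of the drop in the planting fund: 0.86 × 48 = 41.28.
So the deviation gain is 48 − 41.28 = 6.72, and the fine must be at least 6.72 tokens to wipe it out.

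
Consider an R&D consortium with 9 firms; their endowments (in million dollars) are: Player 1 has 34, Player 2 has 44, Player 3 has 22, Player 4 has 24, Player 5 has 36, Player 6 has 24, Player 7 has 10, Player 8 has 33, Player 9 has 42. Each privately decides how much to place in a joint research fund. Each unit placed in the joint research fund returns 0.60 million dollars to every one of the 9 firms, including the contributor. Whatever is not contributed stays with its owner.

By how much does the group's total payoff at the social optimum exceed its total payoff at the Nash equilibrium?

The private return per contributed unit is 0.60 < 1 for everyone, so the Nash equilibrium is zero contribution and the group total is Σ E_j = 34 + 44 + 22 + 24 + 36 + 24 + 10 + 33 + 42 = 269.
Each contributed unit returns 5.400 to the group, so the social optimum is full contribution by everyone: group total = 5.400 × 269 = 1452.60.
Efficiency loss = (5.400 − 1) × 269 = 1183.60.

1183.60 million dollars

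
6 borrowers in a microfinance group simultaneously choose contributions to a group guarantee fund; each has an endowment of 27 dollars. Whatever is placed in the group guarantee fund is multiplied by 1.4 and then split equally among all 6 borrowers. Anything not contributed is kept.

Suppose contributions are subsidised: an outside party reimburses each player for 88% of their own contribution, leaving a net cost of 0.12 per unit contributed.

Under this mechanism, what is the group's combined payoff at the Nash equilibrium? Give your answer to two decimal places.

With the mechanism, a contributed unit returns (1.4/6) / 0.12 = 1.9444 per unit of net cost to the contributor — now above 1 — so contributing fully is weakly dominant for every player.
So the Nash equilibrium is full contribution by all 6; the group earns 6 × (27 × 0.88 + 1.4 × 27) = 369.36.

369.36 dollars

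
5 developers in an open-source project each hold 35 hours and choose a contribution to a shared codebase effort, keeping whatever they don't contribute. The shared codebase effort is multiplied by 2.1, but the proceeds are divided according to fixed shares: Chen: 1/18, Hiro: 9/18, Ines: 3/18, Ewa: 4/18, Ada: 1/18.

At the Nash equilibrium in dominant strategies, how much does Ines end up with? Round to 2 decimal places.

Each unit j contributes comes back to j as 2.1 × (j's share), so j prefers to contribute only if that share exceeds 1/2.1 = 0.4762; otherwise keeping the unit dominates.
The only share above 0.4762 is Hiro's 9/18, contributing 35; the remaining 4 contribute 0. Total contributed: 35.
Ines keeps 35 and receives 2.1 × 35 × 3/18 = 12.25 from the shared codebase effort, for a payoff of 47.25.

47.25 hours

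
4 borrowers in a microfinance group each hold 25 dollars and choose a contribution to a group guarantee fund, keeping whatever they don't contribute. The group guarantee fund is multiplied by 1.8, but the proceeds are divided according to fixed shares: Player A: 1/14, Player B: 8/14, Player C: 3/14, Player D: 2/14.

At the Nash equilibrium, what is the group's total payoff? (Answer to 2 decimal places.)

120.00 dollars

A player with share s gets back 1.8·s per unit contributed, so full contribution is dominant for anyone with s > 1/1.8 = 0.5556 and zero contribution is dominant for anyone below.
The only share above 0.5556 is Player B's 8/14, contributing 25; the remaining 3 contribute 0. Total contributed: 25.
The group guarantee fund pays out 1.8 × 25 = 45.00 in total (split across the unequal shares, but the aggregate is all that matters for the group sum).
The 3 free-riders keep 25 each, adding 75. Group total = 75 + 45.00 = 120.00.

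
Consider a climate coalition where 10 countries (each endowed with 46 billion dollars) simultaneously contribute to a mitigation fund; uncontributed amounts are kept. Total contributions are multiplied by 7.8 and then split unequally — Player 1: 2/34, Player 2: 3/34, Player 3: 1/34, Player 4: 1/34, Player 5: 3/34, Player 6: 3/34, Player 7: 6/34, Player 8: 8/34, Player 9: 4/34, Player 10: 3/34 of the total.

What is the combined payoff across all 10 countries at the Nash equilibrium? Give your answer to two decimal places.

Player j's private return per contributed unit is 7.8 × (j's share). Contributing is weakly dominant for j when that share is at least 1/7.8 = 0.1282, and contributing 0 is dominant otherwise.
Player 7 and Player 8 are above the threshold, contributing 46 each; the remaining 8 contribute 0. Total contributed: 92.
The mitigation fund pays out 7.8 × 92 = 717.60 in total (split across the unequal shares, but the aggregate is all that matters for the group sum).
The 8 free-riders keep 46 each, adding 368. Group total = 368 + 717.60 = 1085.60.

1085.60 billion dollars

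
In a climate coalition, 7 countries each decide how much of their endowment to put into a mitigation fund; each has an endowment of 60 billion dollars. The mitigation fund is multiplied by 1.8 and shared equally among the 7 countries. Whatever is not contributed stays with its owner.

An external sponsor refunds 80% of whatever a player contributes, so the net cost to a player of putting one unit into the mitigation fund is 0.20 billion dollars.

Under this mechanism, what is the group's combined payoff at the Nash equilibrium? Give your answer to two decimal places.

The effective private return per unit is now (1.8/7) / 0.20 = 1.2857 > 1, so every player's dominant strategy flips to full contribution.
So the Nash equilibrium is full contribution by all 7; the group earns 7 × (60 × 0.80 + 1.8 × 60) = 1092.00.

1092.00 billion dollars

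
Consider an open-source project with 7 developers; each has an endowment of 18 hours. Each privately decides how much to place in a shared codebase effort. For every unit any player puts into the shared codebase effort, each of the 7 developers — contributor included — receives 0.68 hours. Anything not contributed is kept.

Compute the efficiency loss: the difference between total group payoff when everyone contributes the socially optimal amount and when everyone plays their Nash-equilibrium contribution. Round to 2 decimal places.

473.76 hours

The private return per contributed unit is 0.68 < 1, so contributing 0 is dominant for every player. At the Nash equilibrium everyone keeps their 18, and the group total is 7 × 18 = 126.
Each contributed unit returns 4.760 to the group as a whole (0.68 to each of 7 players), which exceeds 1, so the social optimum is full contribution: group total = 4.760 × 126 = 599.76.
Efficiency loss = 599.76 − 126 = 473.76.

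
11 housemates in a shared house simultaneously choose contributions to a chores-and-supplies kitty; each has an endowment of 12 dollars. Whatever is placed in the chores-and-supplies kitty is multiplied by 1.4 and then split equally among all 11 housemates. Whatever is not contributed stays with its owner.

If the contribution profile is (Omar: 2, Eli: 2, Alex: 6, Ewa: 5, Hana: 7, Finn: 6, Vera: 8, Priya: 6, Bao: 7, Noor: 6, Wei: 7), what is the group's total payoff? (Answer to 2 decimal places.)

Total contributed: 2 + 2 + 6 + 5 + 7 + 6 + 8 + 6 + 7 + 6 + 7 = 62; total kept: 11 × 12 − 62 = 70.
The chores-and-supplies kitty pays out 1.4 × 62 = 86.80 in aggregate.
Group total = 70 + 86.80 = 156.80.

156.80 dollars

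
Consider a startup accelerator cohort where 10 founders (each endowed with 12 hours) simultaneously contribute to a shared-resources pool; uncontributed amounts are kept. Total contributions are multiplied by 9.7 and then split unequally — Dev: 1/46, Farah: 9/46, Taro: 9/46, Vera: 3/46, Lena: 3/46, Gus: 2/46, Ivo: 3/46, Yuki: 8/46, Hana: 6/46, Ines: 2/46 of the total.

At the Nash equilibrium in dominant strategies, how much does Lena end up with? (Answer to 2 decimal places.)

42.37 hours

Each unit j contributes comes back to j as 9.7 × (j's share), so j prefers to contribute only if that share exceeds 1/9.7 = 0.1031; otherwise keeping the unit dominates.
Farah, Taro, Yuki and Hana clear that bar, contributing 12 each; the remaining 6 contribute 0. Total contributed: 48.
Lena keeps 12 and receives 9.7 × 48 × 3/46 = 30.37 from the shared-resources pool, for a payoff of 42.37.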